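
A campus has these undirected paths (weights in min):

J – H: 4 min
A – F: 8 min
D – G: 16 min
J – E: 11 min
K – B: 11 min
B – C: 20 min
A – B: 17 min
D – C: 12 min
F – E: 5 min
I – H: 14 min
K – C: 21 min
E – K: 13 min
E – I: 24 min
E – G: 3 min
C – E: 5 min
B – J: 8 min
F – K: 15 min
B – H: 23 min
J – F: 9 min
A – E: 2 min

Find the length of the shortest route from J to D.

28 min

Compare a few routes:
J–F–E–C–D: 9+5+5+12 = 31
J–E–C–D: 11+5+12 = 28
J–E–G–D: 11+3+16 = 30
Cheapest is J–E–C–D at 28 min.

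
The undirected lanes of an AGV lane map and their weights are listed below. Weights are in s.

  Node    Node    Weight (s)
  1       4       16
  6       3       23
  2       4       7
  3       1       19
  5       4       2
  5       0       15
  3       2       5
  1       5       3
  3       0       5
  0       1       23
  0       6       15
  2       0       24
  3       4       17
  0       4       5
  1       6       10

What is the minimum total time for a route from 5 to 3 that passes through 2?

14 s

Shortest 5→2: 5–4–2 = 9
Best 2 to 3: 2–3 costing 5
Total via 2: 9 + 5 = 14 s.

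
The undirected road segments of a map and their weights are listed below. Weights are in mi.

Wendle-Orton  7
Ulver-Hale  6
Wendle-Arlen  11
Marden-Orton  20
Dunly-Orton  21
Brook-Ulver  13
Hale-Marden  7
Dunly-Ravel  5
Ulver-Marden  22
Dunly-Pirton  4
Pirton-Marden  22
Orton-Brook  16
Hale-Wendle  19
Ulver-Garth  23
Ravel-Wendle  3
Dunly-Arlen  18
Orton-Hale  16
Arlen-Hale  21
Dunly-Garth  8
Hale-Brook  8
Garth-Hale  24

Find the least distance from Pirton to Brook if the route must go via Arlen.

Shortest Pirton→Arlen: Pirton → Dunly → Arlen = 22
Shortest Arlen→Brook: Arlen → Hale → Brook = 29
Total via Arlen: 22 + 29 = 51 mi.

51 mi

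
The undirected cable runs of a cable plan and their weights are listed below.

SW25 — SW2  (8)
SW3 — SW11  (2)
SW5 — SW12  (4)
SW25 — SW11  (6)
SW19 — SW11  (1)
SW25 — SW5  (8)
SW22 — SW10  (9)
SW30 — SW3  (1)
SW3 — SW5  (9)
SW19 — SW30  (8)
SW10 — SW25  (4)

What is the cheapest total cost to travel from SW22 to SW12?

25

Enumerating some paths:
SW22–SW10–SW25–SW11–SW3–SW5–SW12: 9+4+6+2+9+4 = 34
SW22–SW10–SW25–SW11–SW19–SW30–SW3–SW5–SW12: 9+4+6+1+8+1+9+4 = 42
SW22–SW10–SW25–SW5–SW12: 9+4+8+4 = 25
The minimum is 25 via SW22–SW10–SW25–SW5–SW12.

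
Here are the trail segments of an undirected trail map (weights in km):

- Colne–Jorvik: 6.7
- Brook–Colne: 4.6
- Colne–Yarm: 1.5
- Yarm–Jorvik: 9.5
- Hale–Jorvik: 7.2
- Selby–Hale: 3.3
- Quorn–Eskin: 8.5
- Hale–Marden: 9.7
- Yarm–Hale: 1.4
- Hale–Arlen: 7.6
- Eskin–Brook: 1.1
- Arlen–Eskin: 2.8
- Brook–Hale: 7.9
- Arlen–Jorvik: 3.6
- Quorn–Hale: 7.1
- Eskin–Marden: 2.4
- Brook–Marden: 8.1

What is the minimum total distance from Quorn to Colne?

10 km

Settle nodes by increasing distance from Quorn:
Quorn: 0
Hale: 7.1  (via Quorn)
Eskin: 8.5  (via Quorn)
Yarm: 8.5  (via Hale)
Brook: 9.6  (via Eskin)
Colne: 10  (via Yarm)
Shortest route: Quorn–Hale–Yarm–Colne = 10 km.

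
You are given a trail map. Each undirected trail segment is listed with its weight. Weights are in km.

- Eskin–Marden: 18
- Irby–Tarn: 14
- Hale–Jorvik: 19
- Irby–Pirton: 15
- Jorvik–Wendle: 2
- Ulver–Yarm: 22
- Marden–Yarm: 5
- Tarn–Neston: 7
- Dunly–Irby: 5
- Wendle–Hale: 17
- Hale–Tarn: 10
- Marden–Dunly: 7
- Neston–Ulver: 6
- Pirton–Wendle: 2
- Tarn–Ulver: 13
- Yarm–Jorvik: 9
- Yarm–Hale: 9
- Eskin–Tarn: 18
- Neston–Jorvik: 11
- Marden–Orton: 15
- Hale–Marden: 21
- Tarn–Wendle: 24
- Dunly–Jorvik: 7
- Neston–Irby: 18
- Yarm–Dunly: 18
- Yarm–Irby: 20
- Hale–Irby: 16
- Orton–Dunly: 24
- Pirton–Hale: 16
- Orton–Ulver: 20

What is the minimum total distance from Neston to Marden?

25 km

Enumerating some paths:
Neston - Jorvik - Dunly - Marden: 11+7+7 = 25
Neston - Irby - Dunly - Marden: 18+5+7 = 30
The minimum is 25 km via Neston - Jorvik - Dunly - Marden.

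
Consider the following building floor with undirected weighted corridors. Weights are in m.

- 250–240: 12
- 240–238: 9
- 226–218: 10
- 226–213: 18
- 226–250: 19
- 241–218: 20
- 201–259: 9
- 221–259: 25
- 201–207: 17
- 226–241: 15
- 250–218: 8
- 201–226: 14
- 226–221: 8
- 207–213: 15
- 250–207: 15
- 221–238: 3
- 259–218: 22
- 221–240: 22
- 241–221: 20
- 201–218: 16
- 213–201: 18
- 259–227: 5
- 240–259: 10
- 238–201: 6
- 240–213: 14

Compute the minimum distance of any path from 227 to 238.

Enumerating some paths:
227–259–201–238: 5+9+6 = 20
227–259–240–238: 5+10+9 = 24
227–259–221–238: 5+25+3 = 33
Cheapest is 227–259–201–238 at 20 m.

20 m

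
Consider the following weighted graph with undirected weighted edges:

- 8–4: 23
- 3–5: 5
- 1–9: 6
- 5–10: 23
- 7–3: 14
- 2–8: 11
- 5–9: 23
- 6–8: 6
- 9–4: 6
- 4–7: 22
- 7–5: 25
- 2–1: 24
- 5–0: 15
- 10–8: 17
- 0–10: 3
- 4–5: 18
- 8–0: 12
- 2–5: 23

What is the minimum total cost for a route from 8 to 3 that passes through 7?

59

Best 8 to 7: 8 → 4 → 7 costing 45
Best 7 to 3: 7 → 3 costing 14
Total via 7: 45 + 14 = 59.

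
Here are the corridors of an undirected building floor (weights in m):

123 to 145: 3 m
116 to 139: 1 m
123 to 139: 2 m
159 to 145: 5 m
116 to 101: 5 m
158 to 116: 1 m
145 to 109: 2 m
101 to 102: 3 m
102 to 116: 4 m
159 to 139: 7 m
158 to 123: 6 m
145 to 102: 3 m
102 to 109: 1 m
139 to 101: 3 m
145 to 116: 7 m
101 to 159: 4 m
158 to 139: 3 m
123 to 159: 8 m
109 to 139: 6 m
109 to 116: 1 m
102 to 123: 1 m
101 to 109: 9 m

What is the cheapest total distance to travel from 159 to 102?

Shortest distances from 159:
159: 0
101: 4  (via 159)
145: 5  (via 159)
139: 7  (via 159)
109: 7  (via 145)
102: 7  (via 101)
Shortest route: 159–101–102 = 7 m.

7 m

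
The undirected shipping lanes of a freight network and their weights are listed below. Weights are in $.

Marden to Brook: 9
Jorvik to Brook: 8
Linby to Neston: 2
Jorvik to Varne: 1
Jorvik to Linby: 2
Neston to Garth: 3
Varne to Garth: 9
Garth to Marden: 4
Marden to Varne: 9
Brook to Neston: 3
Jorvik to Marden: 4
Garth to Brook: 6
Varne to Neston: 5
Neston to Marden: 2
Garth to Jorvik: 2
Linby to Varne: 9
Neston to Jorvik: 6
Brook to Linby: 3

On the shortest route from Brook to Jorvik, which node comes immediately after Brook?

Linby

Compare a few routes:
Brook - Linby - Jorvik: 3+2 = 5
Brook - Neston - Linby - Jorvik: 3+2+2 = 7
Brook - Neston - Garth - Jorvik: 3+3+2 = 8
The minimum is $5 via Brook - Linby - Jorvik.
So from Brook the first move is to Linby.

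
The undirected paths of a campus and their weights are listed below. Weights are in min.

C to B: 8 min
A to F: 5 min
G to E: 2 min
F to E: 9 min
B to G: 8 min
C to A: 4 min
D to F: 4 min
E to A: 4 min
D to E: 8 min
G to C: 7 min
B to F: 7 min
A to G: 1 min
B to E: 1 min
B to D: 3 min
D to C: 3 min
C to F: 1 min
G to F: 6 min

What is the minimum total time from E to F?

8 min

Enumerating some paths:
E–F: 9 = 9
E–B–F: 1+7 = 8
The minimum is 8 min via E–B–F.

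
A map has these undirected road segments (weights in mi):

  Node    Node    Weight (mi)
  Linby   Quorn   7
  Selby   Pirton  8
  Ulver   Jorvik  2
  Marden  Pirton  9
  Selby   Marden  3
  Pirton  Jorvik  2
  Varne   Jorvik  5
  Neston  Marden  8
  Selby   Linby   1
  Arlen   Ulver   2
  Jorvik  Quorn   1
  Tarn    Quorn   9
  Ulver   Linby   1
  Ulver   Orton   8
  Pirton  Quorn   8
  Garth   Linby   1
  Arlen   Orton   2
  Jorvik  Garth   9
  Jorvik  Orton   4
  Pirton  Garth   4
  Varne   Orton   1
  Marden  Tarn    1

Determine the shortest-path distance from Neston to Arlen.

Settle nodes by increasing distance from Neston:
Neston: 0
Marden: 8  (via Neston)
Tarn: 9  (via Marden)
Selby: 11  (via Marden)
Linby: 12  (via Selby)
Garth: 13  (via Linby)
Ulver: 13  (via Linby)
Arlen: 15  (via Ulver)
Shortest route: Neston → Marden → Selby → Linby → Ulver → Arlen = 15 mi.

15 mi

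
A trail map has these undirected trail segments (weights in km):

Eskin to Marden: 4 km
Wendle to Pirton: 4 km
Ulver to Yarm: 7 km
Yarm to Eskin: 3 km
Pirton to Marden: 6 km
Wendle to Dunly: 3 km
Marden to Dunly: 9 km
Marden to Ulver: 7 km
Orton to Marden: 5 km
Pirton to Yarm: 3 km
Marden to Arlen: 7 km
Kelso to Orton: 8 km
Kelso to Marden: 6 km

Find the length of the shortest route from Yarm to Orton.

12 km

Compare a few routes:
Yarm–Eskin–Marden–Orton: 3+4+5 = 12
Yarm–Pirton–Marden–Orton: 3+6+5 = 14
Cheapest is Yarm–Eskin–Marden–Orton at 12 km.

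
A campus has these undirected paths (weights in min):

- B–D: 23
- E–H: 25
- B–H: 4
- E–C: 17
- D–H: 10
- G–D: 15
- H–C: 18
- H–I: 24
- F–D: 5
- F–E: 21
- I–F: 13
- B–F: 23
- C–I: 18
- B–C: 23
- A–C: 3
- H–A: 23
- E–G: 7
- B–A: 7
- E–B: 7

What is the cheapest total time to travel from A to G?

21 min

Shortest distances from A:
A: 0
C: 3  (via A)
B: 7  (via A)
H: 11  (via B)
E: 14  (via B)
D: 21  (via H)
G: 21  (via E)
Shortest route: A–B–E–G = 21 min.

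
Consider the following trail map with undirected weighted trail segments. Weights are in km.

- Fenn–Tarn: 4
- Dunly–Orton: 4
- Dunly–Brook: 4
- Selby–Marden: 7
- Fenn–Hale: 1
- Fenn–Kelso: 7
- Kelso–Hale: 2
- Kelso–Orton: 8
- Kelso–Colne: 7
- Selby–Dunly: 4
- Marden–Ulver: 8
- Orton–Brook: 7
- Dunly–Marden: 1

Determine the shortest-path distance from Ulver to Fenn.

24 km

Settle nodes by increasing distance from Ulver:
Ulver: 0
Marden: 8  (via Ulver)
Dunly: 9  (via Marden)
Selby: 13  (via Dunly)
Orton: 13  (via Dunly)
Brook: 13  (via Dunly)
Kelso: 21  (via Orton)
Hale: 23  (via Kelso)
Fenn: 24  (via Hale)
Shortest route: Ulver → Marden → Dunly → Orton → Kelso → Hale → Fenn = 24 km.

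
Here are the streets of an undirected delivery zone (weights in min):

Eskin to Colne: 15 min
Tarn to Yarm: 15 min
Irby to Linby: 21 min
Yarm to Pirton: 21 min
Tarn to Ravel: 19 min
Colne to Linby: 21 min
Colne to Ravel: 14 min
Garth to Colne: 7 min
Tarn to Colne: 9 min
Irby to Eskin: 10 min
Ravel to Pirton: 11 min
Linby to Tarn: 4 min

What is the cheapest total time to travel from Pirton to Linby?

34 min

Enumerating some paths:
Pirton–Yarm–Tarn–Linby: 21+15+4 = 40
Pirton–Ravel–Colne–Tarn–Linby: 11+14+9+4 = 38
Pirton–Ravel–Tarn–Linby: 11+19+4 = 34
Cheapest is Pirton–Ravel–Tarn–Linby at 34 min.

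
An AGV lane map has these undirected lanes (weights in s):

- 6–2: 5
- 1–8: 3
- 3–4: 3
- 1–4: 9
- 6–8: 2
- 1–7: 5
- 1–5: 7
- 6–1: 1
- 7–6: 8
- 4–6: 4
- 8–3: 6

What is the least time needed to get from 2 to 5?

Enumerating some paths:
2 - 6 - 8 - 1 - 5: 5+2+3+7 = 17
2 - 6 - 1 - 5: 5+1+7 = 13
2 - 6 - 4 - 1 - 5: 5+4+9+7 = 25
The minimum is 13 s via 2 - 6 - 1 - 5.

13 s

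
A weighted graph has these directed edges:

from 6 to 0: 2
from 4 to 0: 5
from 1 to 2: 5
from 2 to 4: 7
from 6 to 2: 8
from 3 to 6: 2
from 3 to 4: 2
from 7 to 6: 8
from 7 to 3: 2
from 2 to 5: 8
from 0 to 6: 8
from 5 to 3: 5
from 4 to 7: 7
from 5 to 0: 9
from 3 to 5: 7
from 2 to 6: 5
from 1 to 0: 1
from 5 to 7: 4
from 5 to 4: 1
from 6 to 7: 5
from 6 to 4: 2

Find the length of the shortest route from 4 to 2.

Shortest distances from 4:
4: 0
0: 5  (via 4)
7: 7  (via 4)
3: 9  (via 7)
6: 11  (via 3)
5: 16  (via 3)
2: 19  (via 6)
Shortest route: 4 → 7 → 3 → 6 → 2 = 19.

19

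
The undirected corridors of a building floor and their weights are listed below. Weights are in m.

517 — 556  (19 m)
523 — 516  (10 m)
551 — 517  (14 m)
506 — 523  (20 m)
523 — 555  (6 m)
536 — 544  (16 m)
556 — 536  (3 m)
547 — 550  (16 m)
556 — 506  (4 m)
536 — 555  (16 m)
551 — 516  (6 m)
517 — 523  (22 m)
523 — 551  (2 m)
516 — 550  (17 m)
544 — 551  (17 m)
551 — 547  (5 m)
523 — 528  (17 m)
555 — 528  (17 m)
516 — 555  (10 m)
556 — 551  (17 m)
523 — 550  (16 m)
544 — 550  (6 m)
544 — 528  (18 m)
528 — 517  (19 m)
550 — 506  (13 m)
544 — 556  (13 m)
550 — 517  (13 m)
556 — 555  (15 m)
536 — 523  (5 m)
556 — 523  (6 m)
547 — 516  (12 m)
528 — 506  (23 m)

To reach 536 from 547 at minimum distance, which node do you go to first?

Enumerating some paths:
547–551–523–536: 5+2+5 = 12
547–551–523–556–536: 5+2+6+3 = 16
Cheapest is 547–551–523–536 at 12 m.
So from 547 the first move is to 551.

551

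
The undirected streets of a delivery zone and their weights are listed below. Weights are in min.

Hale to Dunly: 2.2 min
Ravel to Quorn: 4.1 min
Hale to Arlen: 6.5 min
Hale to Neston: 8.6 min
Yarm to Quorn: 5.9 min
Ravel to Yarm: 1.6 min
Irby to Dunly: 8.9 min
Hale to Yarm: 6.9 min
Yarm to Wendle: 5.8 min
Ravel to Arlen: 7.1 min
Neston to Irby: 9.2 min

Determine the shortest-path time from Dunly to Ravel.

10.7 min

Shortest distances from Dunly:
Dunly: 0
Hale: 2.2  (via Dunly)
Arlen: 8.7  (via Hale)
Irby: 8.9  (via Dunly)
Yarm: 9.1  (via Hale)
Ravel: 10.7  (via Yarm)
Shortest route: Dunly–Hale–Yarm–Ravel = 10.7 min.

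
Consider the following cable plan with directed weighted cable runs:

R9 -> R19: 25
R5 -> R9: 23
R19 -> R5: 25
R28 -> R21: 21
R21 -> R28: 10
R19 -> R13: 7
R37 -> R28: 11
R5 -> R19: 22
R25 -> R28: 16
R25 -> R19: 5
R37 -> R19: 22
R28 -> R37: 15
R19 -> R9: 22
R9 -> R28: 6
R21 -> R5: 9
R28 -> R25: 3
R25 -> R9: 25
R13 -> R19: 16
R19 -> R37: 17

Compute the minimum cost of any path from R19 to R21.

Running Dijkstra from R19:
R19: 0
R13: 7  (via R19)
R37: 17  (via R19)
R9: 22  (via R19)
R5: 25  (via R19)
R28: 28  (via R37)
R25: 31  (via R28)
R21: 49  (via R28)
Shortest route: R19–R37–R28–R21 = 49.

49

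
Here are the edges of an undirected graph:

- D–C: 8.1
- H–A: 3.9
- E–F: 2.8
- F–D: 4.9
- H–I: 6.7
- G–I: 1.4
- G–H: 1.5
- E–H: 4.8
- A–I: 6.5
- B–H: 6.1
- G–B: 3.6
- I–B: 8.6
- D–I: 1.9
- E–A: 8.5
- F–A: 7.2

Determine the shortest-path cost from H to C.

Running Dijkstra from H:
H: 0
G: 1.5  (via H)
I: 2.9  (via G)
A: 3.9  (via H)
D: 4.8  (via I)
E: 4.8  (via H)
B: 5.1  (via G)
F: 7.6  (via E)
C: 12.9  (via D)
Shortest route: H–G–I–D–C = 12.9.

12.9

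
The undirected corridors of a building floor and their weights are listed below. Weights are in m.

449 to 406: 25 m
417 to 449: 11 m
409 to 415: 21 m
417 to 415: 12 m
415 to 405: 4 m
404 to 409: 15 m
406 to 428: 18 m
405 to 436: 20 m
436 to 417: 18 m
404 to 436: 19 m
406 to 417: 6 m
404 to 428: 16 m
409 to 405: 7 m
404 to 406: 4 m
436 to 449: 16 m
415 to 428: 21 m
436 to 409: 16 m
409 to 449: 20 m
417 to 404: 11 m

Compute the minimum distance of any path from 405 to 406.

22 m

Enumerating some paths:
405–415–417–404–406: 4+12+11+4 = 31
405–415–417–406: 4+12+6 = 22
405–409–404–406: 7+15+4 = 26
Cheapest is 405–415–417–406 at 22 m.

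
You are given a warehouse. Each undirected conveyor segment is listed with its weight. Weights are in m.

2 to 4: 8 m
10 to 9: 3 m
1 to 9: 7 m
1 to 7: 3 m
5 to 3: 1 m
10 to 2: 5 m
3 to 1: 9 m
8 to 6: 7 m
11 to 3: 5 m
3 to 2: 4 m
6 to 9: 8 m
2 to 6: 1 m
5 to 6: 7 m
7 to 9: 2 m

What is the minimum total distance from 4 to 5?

13 m

Shortest distances from 4:
4: 0
2: 8  (via 4)
6: 9  (via 2)
3: 12  (via 2)
5: 13  (via 3)
Shortest route: 4 → 2 → 3 → 5 = 13 m.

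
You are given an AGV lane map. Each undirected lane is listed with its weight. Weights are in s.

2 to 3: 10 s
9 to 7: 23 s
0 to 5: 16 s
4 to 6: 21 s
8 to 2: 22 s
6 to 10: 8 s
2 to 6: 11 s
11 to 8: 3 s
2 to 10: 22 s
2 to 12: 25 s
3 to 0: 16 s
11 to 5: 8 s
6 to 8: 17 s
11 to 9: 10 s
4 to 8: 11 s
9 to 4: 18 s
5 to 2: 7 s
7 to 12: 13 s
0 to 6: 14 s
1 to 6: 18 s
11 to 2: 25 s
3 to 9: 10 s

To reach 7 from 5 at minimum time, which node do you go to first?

Compare a few routes:
5–11–9–7: 8+10+23 = 41
5–11–8–4–9–7: 8+3+11+18+23 = 63
5–2–12–7: 7+25+13 = 45
5–2–3–9–7: 7+10+10+23 = 50
The minimum is 41 s via 5–11–9–7.
So from 5 the first move is to 11.

11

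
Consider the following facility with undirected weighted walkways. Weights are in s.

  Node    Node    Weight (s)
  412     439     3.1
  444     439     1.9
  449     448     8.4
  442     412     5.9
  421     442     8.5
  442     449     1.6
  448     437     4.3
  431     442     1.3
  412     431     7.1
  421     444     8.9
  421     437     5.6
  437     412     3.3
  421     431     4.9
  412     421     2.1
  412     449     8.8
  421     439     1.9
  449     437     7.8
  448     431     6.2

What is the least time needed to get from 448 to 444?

Enumerating some paths:
448 - 437 - 421 - 439 - 444: 4.3+5.6+1.9+1.9 = 13.7
448 - 437 - 412 - 421 - 439 - 444: 4.3+3.3+2.1+1.9+1.9 = 13.5
448 - 437 - 412 - 439 - 444: 4.3+3.3+3.1+1.9 = 12.6
448 - 431 - 421 - 439 - 444: 6.2+4.9+1.9+1.9 = 14.9
The minimum is 12.6 s via 448 - 437 - 412 - 439 - 444.

12.6 s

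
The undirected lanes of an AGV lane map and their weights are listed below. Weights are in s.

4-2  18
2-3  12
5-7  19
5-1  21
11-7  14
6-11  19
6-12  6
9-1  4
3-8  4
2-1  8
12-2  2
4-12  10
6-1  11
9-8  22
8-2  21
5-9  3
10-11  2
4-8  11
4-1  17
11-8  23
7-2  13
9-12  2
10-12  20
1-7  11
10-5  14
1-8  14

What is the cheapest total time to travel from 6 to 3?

20 s

Candidate routes:
6 - 1 - 2 - 3: 11+8+12 = 31
6 - 12 - 2 - 3: 6+2+12 = 20
6 - 1 - 8 - 3: 11+14+4 = 29
6 - 12 - 9 - 1 - 8 - 3: 6+2+4+14+4 = 30
Cheapest is 6 - 12 - 2 - 3 at 20 s.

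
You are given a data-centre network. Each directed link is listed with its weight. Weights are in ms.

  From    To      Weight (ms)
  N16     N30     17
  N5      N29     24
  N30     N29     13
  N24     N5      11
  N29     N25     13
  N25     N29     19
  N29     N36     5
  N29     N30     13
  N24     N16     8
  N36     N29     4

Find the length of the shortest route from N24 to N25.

Settle nodes by increasing distance from N24:
N24: 0
N16: 8  (via N24)
N5: 11  (via N24)
N30: 25  (via N16)
N29: 35  (via N5)
N36: 40  (via N29)
N25: 48  (via N29)
Shortest route: N24 → N5 → N29 → N25 = 48 ms.

48 ms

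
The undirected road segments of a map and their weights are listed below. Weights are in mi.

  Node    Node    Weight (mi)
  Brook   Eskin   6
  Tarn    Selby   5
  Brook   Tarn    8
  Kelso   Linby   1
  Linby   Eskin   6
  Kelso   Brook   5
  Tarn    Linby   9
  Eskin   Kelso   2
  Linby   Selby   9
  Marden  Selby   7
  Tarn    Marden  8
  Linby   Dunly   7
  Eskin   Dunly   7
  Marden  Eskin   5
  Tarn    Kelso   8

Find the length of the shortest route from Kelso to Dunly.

8 mi

Candidate routes:
Kelso → Eskin → Dunly: 2+7 = 9
Kelso → Linby → Dunly: 1+7 = 8
The minimum is 8 mi via Kelso → Linby → Dunly.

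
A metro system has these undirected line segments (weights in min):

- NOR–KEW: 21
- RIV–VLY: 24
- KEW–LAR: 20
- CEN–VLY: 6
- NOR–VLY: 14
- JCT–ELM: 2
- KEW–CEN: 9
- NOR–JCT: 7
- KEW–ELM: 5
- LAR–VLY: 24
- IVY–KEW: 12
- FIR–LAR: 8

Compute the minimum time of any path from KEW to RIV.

39 min

Enumerating some paths:
KEW - ELM - JCT - NOR - VLY - RIV: 5+2+7+14+24 = 52
KEW - NOR - VLY - RIV: 21+14+24 = 59
KEW - CEN - VLY - RIV: 9+6+24 = 39
The minimum is 39 min via KEW - CEN - VLY - RIV.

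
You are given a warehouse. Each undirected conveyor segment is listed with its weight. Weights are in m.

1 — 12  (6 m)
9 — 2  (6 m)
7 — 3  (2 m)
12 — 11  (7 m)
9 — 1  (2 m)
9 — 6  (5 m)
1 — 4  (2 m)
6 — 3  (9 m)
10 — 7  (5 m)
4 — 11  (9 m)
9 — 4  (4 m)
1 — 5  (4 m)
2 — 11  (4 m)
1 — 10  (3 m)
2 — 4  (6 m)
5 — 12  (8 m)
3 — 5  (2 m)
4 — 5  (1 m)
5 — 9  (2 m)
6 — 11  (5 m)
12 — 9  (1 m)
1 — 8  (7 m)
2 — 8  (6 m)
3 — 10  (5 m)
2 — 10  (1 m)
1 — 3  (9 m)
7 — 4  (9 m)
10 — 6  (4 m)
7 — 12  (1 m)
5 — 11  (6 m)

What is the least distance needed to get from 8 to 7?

11 m

Compare a few routes:
8 → 1 → 9 → 12 → 7: 7+2+1+1 = 11
8 → 2 → 10 → 7: 6+1+5 = 12
8 → 2 → 10 → 3 → 7: 6+1+5+2 = 14
The minimum is 11 m via 8 → 1 → 9 → 12 → 7.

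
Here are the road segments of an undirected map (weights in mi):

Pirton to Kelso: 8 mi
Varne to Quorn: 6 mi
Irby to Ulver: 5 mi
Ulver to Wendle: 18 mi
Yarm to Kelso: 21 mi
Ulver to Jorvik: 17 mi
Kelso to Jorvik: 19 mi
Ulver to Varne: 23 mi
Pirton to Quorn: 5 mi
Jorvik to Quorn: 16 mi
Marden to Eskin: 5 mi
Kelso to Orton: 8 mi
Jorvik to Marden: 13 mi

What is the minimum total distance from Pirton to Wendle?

Shortest distances from Pirton:
Pirton: 0
Quorn: 5  (via Pirton)
Kelso: 8  (via Pirton)
Varne: 11  (via Quorn)
Orton: 16  (via Kelso)
Jorvik: 21  (via Quorn)
Yarm: 29  (via Kelso)
Ulver: 34  (via Varne)
Marden: 34  (via Jorvik)
Eskin: 39  (via Marden)
Irby: 39  (via Ulver)
Wendle: 52  (via Ulver)
Shortest route: Pirton → Quorn → Varne → Ulver → Wendle = 52 mi.

52 mi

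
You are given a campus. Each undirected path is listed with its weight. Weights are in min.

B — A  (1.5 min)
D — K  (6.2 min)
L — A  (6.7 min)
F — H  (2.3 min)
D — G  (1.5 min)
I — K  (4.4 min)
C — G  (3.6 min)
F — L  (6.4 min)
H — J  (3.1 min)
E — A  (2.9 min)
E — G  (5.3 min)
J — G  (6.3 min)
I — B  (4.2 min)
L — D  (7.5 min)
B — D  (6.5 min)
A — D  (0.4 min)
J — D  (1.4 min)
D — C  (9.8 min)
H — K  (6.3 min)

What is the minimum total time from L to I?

Running Dijkstra from L:
L: 0
F: 6.4  (via L)
A: 6.7  (via L)
D: 7.1  (via A)
B: 8.2  (via A)
J: 8.5  (via D)
G: 8.6  (via D)
H: 8.7  (via F)
E: 9.6  (via A)
C: 12.2  (via G)
I: 12.4  (via B)
Shortest route: L → A → B → I = 12.4 min.

12.4 min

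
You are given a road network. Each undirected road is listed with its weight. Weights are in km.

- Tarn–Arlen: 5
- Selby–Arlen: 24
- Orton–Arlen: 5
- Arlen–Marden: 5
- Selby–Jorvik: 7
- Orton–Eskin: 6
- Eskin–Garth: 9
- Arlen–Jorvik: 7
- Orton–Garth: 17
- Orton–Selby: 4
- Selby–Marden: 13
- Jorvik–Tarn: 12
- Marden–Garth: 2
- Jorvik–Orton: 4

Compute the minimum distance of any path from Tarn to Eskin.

16 km

Shortest distances from Tarn:
Tarn: 0
Arlen: 5  (via Tarn)
Orton: 10  (via Arlen)
Marden: 10  (via Arlen)
Garth: 12  (via Marden)
Jorvik: 12  (via Tarn)
Selby: 14  (via Orton)
Eskin: 16  (via Orton)
Shortest route: Tarn → Arlen → Orton → Eskin = 16 km.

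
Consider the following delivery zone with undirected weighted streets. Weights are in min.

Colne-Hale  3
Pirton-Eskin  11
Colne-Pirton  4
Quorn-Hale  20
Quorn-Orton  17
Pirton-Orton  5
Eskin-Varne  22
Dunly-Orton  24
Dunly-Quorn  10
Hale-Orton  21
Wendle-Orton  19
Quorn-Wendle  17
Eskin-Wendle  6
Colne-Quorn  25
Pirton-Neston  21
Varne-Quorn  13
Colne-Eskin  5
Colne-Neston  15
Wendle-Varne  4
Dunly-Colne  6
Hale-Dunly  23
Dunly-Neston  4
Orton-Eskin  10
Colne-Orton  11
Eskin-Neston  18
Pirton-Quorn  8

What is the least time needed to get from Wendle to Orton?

16 min

Enumerating some paths:
Wendle–Eskin–Colne–Orton: 6+5+11 = 22
Wendle–Eskin–Orton: 6+10 = 16
Wendle–Eskin–Colne–Pirton–Orton: 6+5+4+5 = 20
Wendle–Orton: 19 = 19
The minimum is 16 min via Wendle–Eskin–Orton.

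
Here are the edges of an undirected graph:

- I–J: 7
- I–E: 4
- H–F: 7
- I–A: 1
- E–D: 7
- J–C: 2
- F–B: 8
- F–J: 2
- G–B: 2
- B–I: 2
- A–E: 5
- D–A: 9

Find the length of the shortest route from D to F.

Running Dijkstra from D:
D: 0
E: 7  (via D)
A: 9  (via D)
I: 10  (via A)
B: 12  (via I)
G: 14  (via B)
J: 17  (via I)
C: 19  (via J)
F: 19  (via J)
Shortest route: D → A → I → J → F = 19.

19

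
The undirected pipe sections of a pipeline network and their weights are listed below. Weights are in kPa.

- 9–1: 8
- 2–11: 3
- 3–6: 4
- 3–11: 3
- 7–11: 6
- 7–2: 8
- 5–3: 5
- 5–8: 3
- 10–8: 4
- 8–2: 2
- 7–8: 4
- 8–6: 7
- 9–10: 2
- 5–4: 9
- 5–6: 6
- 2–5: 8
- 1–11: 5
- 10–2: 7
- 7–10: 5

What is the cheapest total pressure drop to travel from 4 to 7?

16 kPa

Candidate routes:
4–5–8–7: 9+3+4 = 16
4–5–8–10–7: 9+3+4+5 = 21
The minimum is 16 kPa via 4–5–8–7.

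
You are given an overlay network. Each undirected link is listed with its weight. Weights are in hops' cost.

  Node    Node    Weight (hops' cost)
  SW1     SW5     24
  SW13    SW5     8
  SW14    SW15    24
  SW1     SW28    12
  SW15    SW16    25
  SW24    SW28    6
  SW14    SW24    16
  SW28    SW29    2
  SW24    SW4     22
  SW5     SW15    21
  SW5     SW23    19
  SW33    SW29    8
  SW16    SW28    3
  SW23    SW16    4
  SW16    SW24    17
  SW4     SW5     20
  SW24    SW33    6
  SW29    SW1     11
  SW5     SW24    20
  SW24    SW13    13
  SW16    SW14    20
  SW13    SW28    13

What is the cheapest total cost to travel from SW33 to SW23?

17 hops' cost

Settle nodes by increasing distance from SW33:
SW33: 0
SW24: 6  (via SW33)
SW29: 8  (via SW33)
SW28: 10  (via SW29)
SW16: 13  (via SW28)
SW23: 17  (via SW16)
Shortest route: SW33 → SW29 → SW28 → SW16 → SW23 = 17 hops' cost.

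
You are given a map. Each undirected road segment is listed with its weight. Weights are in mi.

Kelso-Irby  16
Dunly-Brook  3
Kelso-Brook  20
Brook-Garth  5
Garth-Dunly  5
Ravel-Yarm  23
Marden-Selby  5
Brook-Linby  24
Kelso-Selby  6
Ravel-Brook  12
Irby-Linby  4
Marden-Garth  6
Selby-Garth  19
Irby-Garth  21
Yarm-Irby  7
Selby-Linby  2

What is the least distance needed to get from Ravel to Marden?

Shortest distances from Ravel:
Ravel: 0
Brook: 12  (via Ravel)
Dunly: 15  (via Brook)
Garth: 17  (via Brook)
Marden: 23  (via Garth)
Shortest route: Ravel–Brook–Garth–Marden = 23 mi.

23 mi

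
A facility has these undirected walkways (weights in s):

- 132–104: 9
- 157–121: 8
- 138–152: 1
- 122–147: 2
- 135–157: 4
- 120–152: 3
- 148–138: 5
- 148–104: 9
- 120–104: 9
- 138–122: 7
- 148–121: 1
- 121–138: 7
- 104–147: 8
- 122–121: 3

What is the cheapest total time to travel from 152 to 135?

Running Dijkstra from 152:
152: 0
138: 1  (via 152)
120: 3  (via 152)
148: 6  (via 138)
121: 7  (via 148)
122: 8  (via 138)
147: 10  (via 122)
104: 12  (via 120)
157: 15  (via 121)
135: 19  (via 157)
Shortest route: 152–138–148–121–157–135 = 19 s.

19 s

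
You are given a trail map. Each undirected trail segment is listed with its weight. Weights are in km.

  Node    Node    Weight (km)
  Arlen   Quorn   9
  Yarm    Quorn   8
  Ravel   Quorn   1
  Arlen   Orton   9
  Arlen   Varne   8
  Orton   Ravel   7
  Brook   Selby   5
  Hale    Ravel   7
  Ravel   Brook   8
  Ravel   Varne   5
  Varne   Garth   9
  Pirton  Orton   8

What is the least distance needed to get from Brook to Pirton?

23 km

Compare a few routes:
Brook - Ravel - Quorn - Arlen - Orton - Pirton: 8+1+9+9+8 = 35
Brook - Ravel - Varne - Arlen - Orton - Pirton: 8+5+8+9+8 = 38
Brook - Ravel - Orton - Pirton: 8+7+8 = 23
Cheapest is Brook - Ravel - Orton - Pirton at 23 km.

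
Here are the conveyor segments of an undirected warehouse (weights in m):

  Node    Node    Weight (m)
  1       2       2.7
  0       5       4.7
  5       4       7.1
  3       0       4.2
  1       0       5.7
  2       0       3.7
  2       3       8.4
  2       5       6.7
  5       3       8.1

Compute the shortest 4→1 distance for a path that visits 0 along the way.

Best 4 to 0: 4–5–0 costing 11.8
Best 0 to 1: 0–1 costing 5.7
Total via 0: 11.8 + 5.7 = 17.5 m.

17.5 m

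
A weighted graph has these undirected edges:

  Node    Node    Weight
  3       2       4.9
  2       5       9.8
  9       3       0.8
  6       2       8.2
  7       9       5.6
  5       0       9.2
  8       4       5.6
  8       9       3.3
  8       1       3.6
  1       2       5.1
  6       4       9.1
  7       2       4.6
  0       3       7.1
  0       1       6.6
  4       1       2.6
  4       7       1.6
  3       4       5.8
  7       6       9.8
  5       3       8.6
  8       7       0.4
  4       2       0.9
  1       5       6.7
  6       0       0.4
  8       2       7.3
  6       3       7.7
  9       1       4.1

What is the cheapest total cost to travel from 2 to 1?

3.5

Candidate routes:
2–4–1: 0.9+2.6 = 3.5
2–7–8–1: 4.6+0.4+3.6 = 8.6
2–4–7–8–1: 0.9+1.6+0.4+3.6 = 6.5
2–1: 5.1 = 5.1
The minimum is 3.5 via 2–4–1.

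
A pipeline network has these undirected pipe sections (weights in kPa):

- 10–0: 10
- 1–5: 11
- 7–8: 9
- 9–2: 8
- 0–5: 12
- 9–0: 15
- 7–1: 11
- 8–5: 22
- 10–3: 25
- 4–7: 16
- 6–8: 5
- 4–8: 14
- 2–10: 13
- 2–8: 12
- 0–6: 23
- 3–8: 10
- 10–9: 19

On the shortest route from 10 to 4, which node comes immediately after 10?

2

Enumerating some paths:
10 → 3 → 8 → 4: 25+10+14 = 49
10 → 2 → 8 → 4: 13+12+14 = 39
The minimum is 39 kPa via 10 → 2 → 8 → 4.
So from 10 the first move is to 2.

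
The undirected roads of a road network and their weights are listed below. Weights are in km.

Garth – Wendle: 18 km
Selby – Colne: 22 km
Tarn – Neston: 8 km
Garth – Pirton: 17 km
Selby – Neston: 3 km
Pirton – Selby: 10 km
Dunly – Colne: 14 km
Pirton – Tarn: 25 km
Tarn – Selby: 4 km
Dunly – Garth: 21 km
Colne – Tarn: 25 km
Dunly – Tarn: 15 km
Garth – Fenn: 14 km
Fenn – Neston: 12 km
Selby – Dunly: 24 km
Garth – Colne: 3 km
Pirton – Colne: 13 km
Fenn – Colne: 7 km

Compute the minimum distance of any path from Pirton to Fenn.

Shortest distances from Pirton:
Pirton: 0
Selby: 10  (via Pirton)
Neston: 13  (via Selby)
Colne: 13  (via Pirton)
Tarn: 14  (via Selby)
Garth: 16  (via Colne)
Fenn: 20  (via Colne)
Shortest route: Pirton–Colne–Fenn = 20 km.

20 km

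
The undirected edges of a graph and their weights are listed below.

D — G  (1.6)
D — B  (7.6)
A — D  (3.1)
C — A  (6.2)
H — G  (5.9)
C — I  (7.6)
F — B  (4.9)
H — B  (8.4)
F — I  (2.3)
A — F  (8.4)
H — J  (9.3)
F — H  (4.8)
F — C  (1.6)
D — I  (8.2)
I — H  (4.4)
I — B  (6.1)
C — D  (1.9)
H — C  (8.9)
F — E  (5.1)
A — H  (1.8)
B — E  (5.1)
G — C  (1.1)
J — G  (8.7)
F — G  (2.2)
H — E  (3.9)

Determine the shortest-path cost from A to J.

11.1

Candidate routes:
A - H - J: 1.8+9.3 = 11.1
A - D - C - G - J: 3.1+1.9+1.1+8.7 = 14.8
A - D - G - J: 3.1+1.6+8.7 = 13.4
A - C - G - J: 6.2+1.1+8.7 = 16
Cheapest is A - H - J at 11.1.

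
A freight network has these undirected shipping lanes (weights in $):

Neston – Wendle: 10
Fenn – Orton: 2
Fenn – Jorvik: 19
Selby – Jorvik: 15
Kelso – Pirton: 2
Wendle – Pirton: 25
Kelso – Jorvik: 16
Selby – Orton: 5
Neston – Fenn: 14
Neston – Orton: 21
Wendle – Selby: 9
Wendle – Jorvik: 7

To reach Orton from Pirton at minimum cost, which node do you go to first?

Kelso

Candidate routes:
Pirton → Kelso → Jorvik → Selby → Orton: 2+16+15+5 = 38
Pirton → Kelso → Jorvik → Wendle → Selby → Orton: 2+16+7+9+5 = 39
Cheapest is Pirton → Kelso → Jorvik → Selby → Orton at $38.
So from Pirton the first move is to Kelso.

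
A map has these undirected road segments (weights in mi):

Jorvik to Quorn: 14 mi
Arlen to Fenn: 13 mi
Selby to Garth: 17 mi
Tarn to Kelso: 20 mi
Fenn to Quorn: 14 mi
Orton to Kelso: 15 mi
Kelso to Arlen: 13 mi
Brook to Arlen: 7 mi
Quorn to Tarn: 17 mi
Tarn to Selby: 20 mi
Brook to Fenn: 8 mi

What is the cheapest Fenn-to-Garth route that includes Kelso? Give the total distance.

83 mi

Shortest Fenn→Kelso: Fenn → Arlen → Kelso = 26
Best Kelso to Garth: Kelso → Tarn → Selby → Garth costing 57
Total via Kelso: 26 + 57 = 83 mi.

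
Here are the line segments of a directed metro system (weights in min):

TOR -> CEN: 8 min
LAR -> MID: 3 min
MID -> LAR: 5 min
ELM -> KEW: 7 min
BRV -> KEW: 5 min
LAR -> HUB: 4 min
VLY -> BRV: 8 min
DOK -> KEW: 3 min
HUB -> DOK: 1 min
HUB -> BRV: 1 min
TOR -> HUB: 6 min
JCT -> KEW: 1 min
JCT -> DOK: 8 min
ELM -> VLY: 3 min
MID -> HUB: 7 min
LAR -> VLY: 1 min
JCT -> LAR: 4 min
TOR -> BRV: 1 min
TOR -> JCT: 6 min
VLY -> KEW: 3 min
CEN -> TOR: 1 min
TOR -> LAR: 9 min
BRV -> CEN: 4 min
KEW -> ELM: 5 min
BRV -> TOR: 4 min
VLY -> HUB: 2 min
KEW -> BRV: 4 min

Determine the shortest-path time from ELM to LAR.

Candidate routes:
ELM - VLY - HUB - BRV - TOR - JCT - LAR: 3+2+1+4+6+4 = 20
ELM - VLY - HUB - BRV - TOR - LAR: 3+2+1+4+9 = 19
ELM - VLY - HUB - BRV - CEN - TOR - LAR: 3+2+1+4+1+9 = 20
The minimum is 19 min via ELM - VLY - HUB - BRV - TOR - LAR.

19 min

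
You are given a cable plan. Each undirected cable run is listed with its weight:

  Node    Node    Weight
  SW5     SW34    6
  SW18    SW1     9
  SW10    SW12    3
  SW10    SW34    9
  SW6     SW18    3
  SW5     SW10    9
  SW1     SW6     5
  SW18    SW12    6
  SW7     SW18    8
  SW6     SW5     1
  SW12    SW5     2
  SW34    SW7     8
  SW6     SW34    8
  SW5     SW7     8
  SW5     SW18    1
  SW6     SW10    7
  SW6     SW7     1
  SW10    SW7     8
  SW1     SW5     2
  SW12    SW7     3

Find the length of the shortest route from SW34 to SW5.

Candidate routes:
SW34–SW5: 6 = 6
SW34–SW6–SW5: 8+1 = 9
SW34–SW7–SW6–SW5: 8+1+1 = 10
Cheapest is SW34–SW5 at 6.

6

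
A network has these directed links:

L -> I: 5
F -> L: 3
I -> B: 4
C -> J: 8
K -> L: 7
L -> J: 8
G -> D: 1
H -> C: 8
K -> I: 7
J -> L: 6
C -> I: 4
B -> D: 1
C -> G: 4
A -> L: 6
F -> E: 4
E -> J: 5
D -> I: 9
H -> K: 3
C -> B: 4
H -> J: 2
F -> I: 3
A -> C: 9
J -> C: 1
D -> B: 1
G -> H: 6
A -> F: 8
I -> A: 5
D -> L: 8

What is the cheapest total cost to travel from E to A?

Candidate routes:
E - J - C - I - A: 5+1+4+5 = 15
E - J - L - I - A: 5+6+5+5 = 21
The minimum is 15 via E - J - C - I - A.

15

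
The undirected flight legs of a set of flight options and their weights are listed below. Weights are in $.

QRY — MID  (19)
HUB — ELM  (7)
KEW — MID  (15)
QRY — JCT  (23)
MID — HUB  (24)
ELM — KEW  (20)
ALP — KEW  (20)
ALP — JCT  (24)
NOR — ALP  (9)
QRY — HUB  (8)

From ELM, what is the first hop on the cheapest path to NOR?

Compare a few routes:
ELM - HUB - QRY - JCT - ALP - NOR: 7+8+23+24+9 = 71
ELM - KEW - ALP - NOR: 20+20+9 = 49
The minimum is $49 via ELM - KEW - ALP - NOR.
So from ELM the first move is to KEW.

KEW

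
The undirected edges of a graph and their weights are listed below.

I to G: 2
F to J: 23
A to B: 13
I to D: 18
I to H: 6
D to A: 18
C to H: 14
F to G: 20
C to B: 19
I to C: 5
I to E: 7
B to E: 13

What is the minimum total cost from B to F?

42

Running Dijkstra from B:
B: 0
A: 13  (via B)
E: 13  (via B)
C: 19  (via B)
I: 20  (via E)
G: 22  (via I)
H: 26  (via I)
D: 31  (via A)
F: 42  (via G)
Shortest route: B–E–I–G–F = 42.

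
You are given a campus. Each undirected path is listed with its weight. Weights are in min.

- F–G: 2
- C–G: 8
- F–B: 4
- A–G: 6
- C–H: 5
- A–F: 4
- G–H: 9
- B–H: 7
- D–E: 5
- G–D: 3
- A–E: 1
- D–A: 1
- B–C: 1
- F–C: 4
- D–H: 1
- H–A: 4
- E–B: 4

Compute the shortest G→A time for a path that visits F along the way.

Shortest G→F: G → F = 2
Best F to A: F → A costing 4
Total via F: 2 + 4 = 6 min.

6 min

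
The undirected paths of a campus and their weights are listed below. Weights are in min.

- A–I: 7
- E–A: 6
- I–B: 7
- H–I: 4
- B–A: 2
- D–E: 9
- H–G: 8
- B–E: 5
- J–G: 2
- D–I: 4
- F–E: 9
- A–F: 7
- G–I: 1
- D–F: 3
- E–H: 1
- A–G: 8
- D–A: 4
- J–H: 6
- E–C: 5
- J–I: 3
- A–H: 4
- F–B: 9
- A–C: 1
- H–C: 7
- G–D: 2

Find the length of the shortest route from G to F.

Settle nodes by increasing distance from G:
G: 0
I: 1  (via G)
D: 2  (via G)
J: 2  (via G)
F: 5  (via D)
Shortest route: G → D → F = 5 min.

5 min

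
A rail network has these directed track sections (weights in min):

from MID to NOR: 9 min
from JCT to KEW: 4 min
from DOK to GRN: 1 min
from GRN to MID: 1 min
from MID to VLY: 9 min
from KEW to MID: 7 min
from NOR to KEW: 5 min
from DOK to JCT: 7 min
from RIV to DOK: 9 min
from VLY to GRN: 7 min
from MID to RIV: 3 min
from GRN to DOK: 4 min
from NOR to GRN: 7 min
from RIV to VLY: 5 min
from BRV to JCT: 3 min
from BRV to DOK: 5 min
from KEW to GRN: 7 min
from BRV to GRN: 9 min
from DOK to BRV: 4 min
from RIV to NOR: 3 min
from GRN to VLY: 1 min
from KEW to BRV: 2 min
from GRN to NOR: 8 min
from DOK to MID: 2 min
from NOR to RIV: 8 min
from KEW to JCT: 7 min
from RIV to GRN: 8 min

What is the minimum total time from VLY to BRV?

Settle nodes by increasing distance from VLY:
VLY: 0
GRN: 7  (via VLY)
MID: 8  (via GRN)
DOK: 11  (via GRN)
RIV: 11  (via MID)
NOR: 14  (via RIV)
BRV: 15  (via DOK)
Shortest route: VLY–GRN–DOK–BRV = 15 min.

15 min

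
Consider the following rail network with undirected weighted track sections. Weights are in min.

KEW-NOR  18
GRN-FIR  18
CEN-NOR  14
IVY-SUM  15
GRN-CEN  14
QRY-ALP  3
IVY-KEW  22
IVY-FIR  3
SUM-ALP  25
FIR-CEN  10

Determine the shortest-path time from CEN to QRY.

56 min

Candidate routes:
CEN - GRN - FIR - IVY - SUM - ALP - QRY: 14+18+3+15+25+3 = 78
CEN - FIR - IVY - SUM - ALP - QRY: 10+3+15+25+3 = 56
Cheapest is CEN - FIR - IVY - SUM - ALP - QRY at 56 min.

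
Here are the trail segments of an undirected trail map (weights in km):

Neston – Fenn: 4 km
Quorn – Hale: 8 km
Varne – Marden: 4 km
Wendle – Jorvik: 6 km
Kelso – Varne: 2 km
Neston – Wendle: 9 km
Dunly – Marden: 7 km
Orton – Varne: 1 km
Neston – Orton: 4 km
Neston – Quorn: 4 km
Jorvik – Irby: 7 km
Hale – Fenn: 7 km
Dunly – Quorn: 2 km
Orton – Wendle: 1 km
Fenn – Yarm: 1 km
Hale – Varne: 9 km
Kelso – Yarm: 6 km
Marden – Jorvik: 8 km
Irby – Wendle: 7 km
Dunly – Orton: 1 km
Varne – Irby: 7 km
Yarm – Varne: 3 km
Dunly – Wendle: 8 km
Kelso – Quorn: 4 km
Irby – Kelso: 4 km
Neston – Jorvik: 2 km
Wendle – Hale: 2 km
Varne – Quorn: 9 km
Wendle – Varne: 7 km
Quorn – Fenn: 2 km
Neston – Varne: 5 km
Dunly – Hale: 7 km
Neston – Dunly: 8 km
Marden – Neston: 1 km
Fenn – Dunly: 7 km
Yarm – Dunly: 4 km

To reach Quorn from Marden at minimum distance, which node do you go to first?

Candidate routes:
Marden - Neston - Fenn - Quorn: 1+4+2 = 7
Marden - Neston - Orton - Dunly - Quorn: 1+4+1+2 = 8
Marden - Neston - Quorn: 1+4 = 5
Marden - Varne - Orton - Dunly - Quorn: 4+1+1+2 = 8
Cheapest is Marden - Neston - Quorn at 5 km.
So from Marden the first move is to Neston.

Neston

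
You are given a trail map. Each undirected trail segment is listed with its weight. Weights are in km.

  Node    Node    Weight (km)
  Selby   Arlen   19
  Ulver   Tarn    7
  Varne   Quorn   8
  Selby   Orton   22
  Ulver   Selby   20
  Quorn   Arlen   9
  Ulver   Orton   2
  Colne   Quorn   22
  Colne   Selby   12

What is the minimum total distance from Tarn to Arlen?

Shortest distances from Tarn:
Tarn: 0
Ulver: 7  (via Tarn)
Orton: 9  (via Ulver)
Selby: 27  (via Ulver)
Colne: 39  (via Selby)
Arlen: 46  (via Selby)
Shortest route: Tarn–Ulver–Selby–Arlen = 46 km.

46 km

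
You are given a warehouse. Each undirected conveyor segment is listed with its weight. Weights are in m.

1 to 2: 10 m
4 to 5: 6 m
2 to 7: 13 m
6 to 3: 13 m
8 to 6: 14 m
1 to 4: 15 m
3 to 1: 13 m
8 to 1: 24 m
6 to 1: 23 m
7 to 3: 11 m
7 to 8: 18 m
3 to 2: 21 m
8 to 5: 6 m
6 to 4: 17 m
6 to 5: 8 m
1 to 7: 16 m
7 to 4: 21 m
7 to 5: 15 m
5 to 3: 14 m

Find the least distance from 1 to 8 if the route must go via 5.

Shortest 1→5: 1–4–5 = 21
Shortest 5→8: 5–8 = 6
Total via 5: 21 + 6 = 27 m.

27 m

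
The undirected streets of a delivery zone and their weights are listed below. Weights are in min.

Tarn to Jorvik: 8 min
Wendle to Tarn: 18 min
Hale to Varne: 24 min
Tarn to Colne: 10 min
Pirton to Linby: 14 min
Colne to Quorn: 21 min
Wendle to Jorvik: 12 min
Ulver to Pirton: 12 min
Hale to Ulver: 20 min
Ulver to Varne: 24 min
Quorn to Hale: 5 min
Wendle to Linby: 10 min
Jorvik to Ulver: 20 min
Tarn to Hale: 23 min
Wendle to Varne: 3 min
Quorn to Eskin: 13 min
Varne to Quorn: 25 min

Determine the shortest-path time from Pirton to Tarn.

Compare a few routes:
Pirton → Linby → Wendle → Tarn: 14+10+18 = 42
Pirton → Linby → Wendle → Jorvik → Tarn: 14+10+12+8 = 44
Pirton → Ulver → Jorvik → Tarn: 12+20+8 = 40
Cheapest is Pirton → Ulver → Jorvik → Tarn at 40 min.

40 min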